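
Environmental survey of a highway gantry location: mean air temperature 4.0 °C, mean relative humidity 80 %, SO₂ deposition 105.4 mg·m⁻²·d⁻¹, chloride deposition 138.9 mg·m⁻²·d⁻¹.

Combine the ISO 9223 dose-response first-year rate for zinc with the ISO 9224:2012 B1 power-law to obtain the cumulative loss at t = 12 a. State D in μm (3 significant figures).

zinc: f(T) = +0.038·(T−10) [T≤10 °C] = -0.2280
  SO₂ term: 0.0129·105.4^0.44·exp(0.046·80-0.2280) = 3.161
  Sd branch = 0.0175·Sd^0.57·e^(0.008·RH+0.085·T) = 0.7762 μm/a
  r_corr = 3.161 + 0.7762 = 3.937 μm/a
ISO 9224: D(t) = r_corr · t^b with b = 0.813 (zinc, B1)
  D(12) = 3.937 × 12^0.813 = 3.937 × 7.54 = 29.69 μm

D(12) = 29.7 μm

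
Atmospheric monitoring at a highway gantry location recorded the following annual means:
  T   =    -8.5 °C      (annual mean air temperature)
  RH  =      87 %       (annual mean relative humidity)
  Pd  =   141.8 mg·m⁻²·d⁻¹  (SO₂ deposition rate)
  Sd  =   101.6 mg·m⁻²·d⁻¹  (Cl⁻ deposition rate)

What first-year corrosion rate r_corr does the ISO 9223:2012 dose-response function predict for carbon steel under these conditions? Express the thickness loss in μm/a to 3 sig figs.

carbon steel: f(T) = +0.150·(T−10) [T≤10 °C] = -2.7750
  sulphur-dioxide contribution → 8.267 μm/a
  chloride contribution → 22.49 μm/a
  total first-year rate 30.76 μm/a

r_corr = 30.8 μm/a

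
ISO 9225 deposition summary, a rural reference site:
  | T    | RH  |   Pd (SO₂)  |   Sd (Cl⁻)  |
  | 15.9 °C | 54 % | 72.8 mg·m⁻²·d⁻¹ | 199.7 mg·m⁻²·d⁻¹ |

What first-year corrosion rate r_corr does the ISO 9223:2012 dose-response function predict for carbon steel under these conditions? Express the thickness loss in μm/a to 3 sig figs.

r_corr = 65.8 μm/a

carbon steel: T>10 °C ⇒ hinge -0.054·(15.9−10) = -0.3186
  sulphur-dioxide contribution → 35.23 μm/a
  chloride contribution → 30.55 μm/a
  total first-year rate 65.78 μm/a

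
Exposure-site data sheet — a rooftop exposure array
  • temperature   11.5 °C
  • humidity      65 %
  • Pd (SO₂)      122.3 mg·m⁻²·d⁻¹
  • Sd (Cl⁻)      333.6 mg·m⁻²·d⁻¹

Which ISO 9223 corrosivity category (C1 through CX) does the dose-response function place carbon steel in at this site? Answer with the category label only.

C5

carbon steel: temperature factor f = -0.054·(1.5) = -0.0810
  sulphur-dioxide contribution → 72.92 μm/a
  chloride contribution → 50.62 μm/a
  ⇒ r_corr(carbon steel) = 123.5 μm/a
124 μm/a falls in (80, 200] for carbon steel → category C5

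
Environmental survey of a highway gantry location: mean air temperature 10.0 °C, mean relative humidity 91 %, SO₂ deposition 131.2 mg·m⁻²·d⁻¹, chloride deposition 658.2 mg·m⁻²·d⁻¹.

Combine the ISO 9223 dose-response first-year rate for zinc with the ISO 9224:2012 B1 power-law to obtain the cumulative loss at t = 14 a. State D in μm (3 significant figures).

zinc: f(T) = +0.038·(T−10) [T≤10 °C] = +0.0000
  sulphur-dioxide contribution → 7.252 μm/a
  chloride contribution → 3.426 μm/a
  total first-year rate 10.68 μm/a
ISO 9224: D(t) = r_corr · t^b with b = 0.813 (zinc, B1)
  D(14) = 10.68 × 14^0.813 = 10.68 × 8.547 = 91.26 μm

D(14) = 91.3 μm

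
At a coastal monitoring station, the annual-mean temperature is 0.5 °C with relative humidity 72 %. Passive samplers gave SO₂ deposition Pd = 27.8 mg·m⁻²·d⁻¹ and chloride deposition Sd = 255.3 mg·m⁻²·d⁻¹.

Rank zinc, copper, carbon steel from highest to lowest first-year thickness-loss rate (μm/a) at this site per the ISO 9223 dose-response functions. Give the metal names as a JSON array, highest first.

["carbon steel", "zinc", "copper"]

zinc: temperature factor f = +0.038·(-9.5) = -0.3610
  sulphur-dioxide contribution → 1.066 μm/a
  chloride contribution → 0.765 μm/a
  ⇒ r_corr(zinc) = 1.831 μm/a
copper: temperature factor f = +0.126·(-9.5) = -1.1970
  sulphur-dioxide contribution → 0.2659 μm/a
  chloride contribution → 0.6266 μm/a
  ⇒ r_corr(copper) = 0.8925 μm/a
carbon steel: f(T) = +0.150·(T−10) [T≤10 °C] = -1.4250
  sulphur-dioxide contribution → 10.12 μm/a
  chloride contribution → 34.8 μm/a
  ⇒ r_corr(carbon steel) = 44.92 μm/a
Ordering by μm/a: carbon steel (44.9) > zinc (1.83) > copper (0.892)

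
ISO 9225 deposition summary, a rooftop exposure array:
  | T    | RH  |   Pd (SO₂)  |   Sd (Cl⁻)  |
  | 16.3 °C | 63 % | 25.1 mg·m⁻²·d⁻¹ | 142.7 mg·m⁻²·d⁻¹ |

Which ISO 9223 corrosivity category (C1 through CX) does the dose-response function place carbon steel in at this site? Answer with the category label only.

C4

carbon steel: T>10 °C ⇒ hinge -0.054·(16.3−10) = -0.3402
  sulphur-dioxide contribution → 23.73 μm/a
  chloride contribution → 33.92 μm/a
  ⇒ r_corr(carbon steel) = 57.64 μm/a
57.6 μm/a falls in (50, 80] for carbon steel → category C4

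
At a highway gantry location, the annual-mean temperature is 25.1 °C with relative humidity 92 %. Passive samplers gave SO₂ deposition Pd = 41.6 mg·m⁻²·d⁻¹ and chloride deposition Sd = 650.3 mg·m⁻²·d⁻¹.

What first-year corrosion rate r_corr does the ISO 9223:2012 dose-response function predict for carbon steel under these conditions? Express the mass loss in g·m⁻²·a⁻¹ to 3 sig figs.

carbon steel: T>10 °C ⇒ hinge -0.054·(25.1−10) = -0.8154
  sulphur-dioxide contribution → 34.27 μm/a
  chloride contribution → 321.6 μm/a
  total first-year rate 355.8 μm/a
Convert to mass loss: 355.8 μm/a × 7.85 g/cm³ = 2793 g·m⁻²·a⁻¹

r_corr = 2.79e+03 g·m⁻²·a⁻¹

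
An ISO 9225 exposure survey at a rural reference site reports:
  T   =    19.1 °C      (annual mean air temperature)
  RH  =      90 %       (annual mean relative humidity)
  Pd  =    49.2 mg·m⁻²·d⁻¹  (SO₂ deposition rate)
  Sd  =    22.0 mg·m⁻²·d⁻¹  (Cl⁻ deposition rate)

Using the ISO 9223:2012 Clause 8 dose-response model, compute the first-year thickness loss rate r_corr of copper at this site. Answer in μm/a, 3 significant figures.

r_corr = 2.96 μm/a

copper: T>10 °C ⇒ hinge -0.080·(19.1−10) = -0.7280
  Pd branch = 0.0053·Pd^0.26·e^(0.059·RH+f) = 1.426 μm/a
  Cl⁻ term: 0.01025·22.0^0.27·exp(0.036·90+0.049·19.1) = 1.537
  r_corr = 1.426 + 1.537 = 2.963 μm/a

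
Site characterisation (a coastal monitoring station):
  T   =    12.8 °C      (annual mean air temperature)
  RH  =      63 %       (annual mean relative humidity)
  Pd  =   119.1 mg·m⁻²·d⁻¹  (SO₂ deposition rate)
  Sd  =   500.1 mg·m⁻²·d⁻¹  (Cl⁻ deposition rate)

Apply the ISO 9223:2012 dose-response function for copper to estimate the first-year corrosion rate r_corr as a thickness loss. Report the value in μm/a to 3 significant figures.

r_corr = 1.60 μm/a

copper: temperature factor f = -0.080·(2.8) = -0.2240
  sulphur-dioxide contribution → 0.604 μm/a
  chloride contribution → 0.9927 μm/a
  ⇒ r_corr(copper) = 1.597 μm/a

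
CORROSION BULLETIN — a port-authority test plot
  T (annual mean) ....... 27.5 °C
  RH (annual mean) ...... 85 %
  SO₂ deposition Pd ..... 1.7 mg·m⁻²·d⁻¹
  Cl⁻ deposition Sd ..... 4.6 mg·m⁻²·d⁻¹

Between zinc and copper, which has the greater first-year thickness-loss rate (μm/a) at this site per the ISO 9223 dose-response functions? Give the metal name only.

zinc: temperature factor f = -0.071·(17.5) = -1.2425
  sulphur-dioxide contribution → 0.2347 μm/a
  chloride contribution → 0.8537 μm/a
  total first-year rate 1.088 μm/a
copper: T>10 °C ⇒ hinge -0.080·(27.5−10) = -1.4000
  sulphur-dioxide contribution → 0.226 μm/a
  chloride contribution → 1.27 μm/a
  total first-year rate 1.496 μm/a
Ordering by μm/a: copper (1.5) > zinc (1.09)

copper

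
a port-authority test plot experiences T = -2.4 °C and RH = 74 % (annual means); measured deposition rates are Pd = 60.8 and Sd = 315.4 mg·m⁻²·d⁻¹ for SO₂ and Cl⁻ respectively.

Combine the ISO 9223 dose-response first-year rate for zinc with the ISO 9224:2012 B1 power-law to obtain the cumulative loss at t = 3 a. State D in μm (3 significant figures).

zinc: f(T) = +0.038·(T−10) [T≤10 °C] = -0.4712
  Pd branch = 0.0129·Pd^0.44·e^(0.046·RH+f) = 1.476 μm/a
  Cl⁻ term: 0.0175·315.4^0.57·exp(0.008·74+0.085·-2.4) = 0.6853
  r_corr = 1.476 + 0.6853 = 2.162 μm/a
ISO 9224: D(t) = r_corr · t^b with b = 0.813 (zinc, B1)
  D(3) = 2.162 × 3^0.813 = 2.162 × 2.443 = 5.281 μm

D(3) = 5.28 μm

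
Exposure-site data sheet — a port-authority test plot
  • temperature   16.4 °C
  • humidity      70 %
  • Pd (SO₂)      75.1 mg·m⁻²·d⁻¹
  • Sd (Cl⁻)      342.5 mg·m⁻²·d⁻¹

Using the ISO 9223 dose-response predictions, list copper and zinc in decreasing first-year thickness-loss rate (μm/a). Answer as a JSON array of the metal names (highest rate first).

copper: f(T) = -0.080·(T−10) [T>10 °C] = -0.5120
  Pd branch = 0.0053·Pd^0.26·e^(0.059·RH+f) = 0.607 μm/a
  Cl⁻ term: 0.01025·342.5^0.27·exp(0.036·70+0.049·16.4) = 1.376
  r_corr = 0.607 + 1.376 = 1.983 μm/a
zinc: T>10 °C ⇒ hinge -0.071·(16.4−10) = -0.4544
  Pd branch = 0.0129·Pd^0.44·e^(0.046·RH+f) = 1.371 μm/a
  Sd branch = 0.0175·Sd^0.57·e^(0.008·RH+0.085·T) = 3.439 μm/a
  sum: 1.371 + 3.439 → r_corr = 4.81 μm/a
Ordering by μm/a: zinc (4.81) > copper (1.98)

["zinc", "copper"]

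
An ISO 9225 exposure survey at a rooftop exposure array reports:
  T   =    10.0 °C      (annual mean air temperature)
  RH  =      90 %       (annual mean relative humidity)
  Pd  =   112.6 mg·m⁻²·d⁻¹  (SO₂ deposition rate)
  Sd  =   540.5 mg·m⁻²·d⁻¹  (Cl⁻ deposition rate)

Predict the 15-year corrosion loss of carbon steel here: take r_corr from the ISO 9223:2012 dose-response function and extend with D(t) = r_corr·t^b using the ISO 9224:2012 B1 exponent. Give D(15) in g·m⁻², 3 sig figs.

carbon steel: temperature factor f = +0.150·(0.0) = +0.0000
  Pd branch = 1.77·Pd^0.52·e^(0.02·RH+f) = 124.9 μm/a
  Cl⁻ term: 0.102·540.5^0.62·exp(0.033·90+0.04·10.0) = 146.7
  r_corr = 124.9 + 146.7 = 271.6 μm/a
Power-law: D(15) = r_corr · 15^0.523
  D(15) = 271.6 × 15^0.523 = 271.6 × 4.122 = 1120 μm
  Mass loss = 1120 μm × 7.85 g/cm³ = 8788 g·m⁻²

D(15) = 8.79e+03 g·m⁻²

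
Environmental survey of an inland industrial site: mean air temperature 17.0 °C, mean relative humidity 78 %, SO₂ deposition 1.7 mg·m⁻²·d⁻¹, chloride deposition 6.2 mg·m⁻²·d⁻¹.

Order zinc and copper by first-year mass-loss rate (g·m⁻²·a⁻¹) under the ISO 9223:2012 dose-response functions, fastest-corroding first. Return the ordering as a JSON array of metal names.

["copper", "zinc"]

zinc: temperature factor f = -0.071·(7.0) = -0.4970
  Pd branch = 0.0129·Pd^0.44·e^(0.046·RH+f) = 0.3584 μm/a
  Cl⁻ term: 0.0175·6.2^0.57·exp(0.008·78+0.085·17.0) = 0.392
  r_corr = 0.3584 + 0.392 = 0.7504 μm/a
  mass loss = 0.7504 μm/a × 7.14 g/cm³ = 5.358 g·m⁻²·a⁻¹
copper: temperature factor f = -0.080·(7.0) = -0.5600
  Pd branch = 0.0053·Pd^0.26·e^(0.059·RH+f) = 0.3464 μm/a
  Sd branch = 0.01025·Sd^0.27·e^(0.036·RH+0.049·T) = 0.6396 μm/a
  sum: 0.3464 + 0.6396 → r_corr = 0.9861 μm/a
  mass loss = 0.9861 μm/a × 8.96 g/cm³ = 8.835 g·m⁻²·a⁻¹
Ordering by g·m⁻²·a⁻¹: copper (8.84) > zinc (5.36)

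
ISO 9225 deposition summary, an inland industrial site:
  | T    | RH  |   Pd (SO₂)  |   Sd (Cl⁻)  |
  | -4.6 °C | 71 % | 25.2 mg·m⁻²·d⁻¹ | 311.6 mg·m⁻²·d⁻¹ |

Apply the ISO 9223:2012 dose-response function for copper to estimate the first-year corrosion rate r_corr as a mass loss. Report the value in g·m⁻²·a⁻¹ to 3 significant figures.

copper: temperature factor f = +0.126·(-14.6) = -1.8396
  sulphur-dioxide contribution → 0.1285 μm/a
  chloride contribution → 0.4968 μm/a
  ⇒ r_corr(copper) = 0.6253 μm/a
Convert to mass loss: 0.6253 μm/a × 8.96 g/cm³ = 5.603 g·m⁻²·a⁻¹

r_corr = 5.60 g·m⁻²·a⁻¹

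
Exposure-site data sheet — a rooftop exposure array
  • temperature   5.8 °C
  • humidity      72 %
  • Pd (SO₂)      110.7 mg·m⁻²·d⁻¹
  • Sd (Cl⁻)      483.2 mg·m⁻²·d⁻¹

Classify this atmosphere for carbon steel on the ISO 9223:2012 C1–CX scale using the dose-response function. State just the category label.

carbon steel: T≤10 °C ⇒ hinge +0.150·(5.8−10) = -0.6300
  SO₂ term: 1.77·110.7^0.52·exp(0.02·72-0.6300) = 45.99
  Sd branch = 0.102·Sd^0.62·e^(0.033·RH+0.04·T) = 63.88 μm/a
  sum: 45.99 + 63.88 → r_corr = 109.9 μm/a
ISO 9223 Table 2 (carbon steel): 80 < 110 ≤ 200 μm/a ⇒ C5

C5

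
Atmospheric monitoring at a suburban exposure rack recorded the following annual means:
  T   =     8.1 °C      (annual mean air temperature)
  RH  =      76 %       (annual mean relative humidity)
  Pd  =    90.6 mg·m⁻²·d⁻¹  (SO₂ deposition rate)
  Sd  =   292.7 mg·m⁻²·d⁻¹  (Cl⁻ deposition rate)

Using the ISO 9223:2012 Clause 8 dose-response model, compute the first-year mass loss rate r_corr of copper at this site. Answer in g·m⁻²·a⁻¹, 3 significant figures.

r_corr = 20.4 g·m⁻²·a⁻¹

copper: f(T) = +0.126·(T−10) [T≤10 °C] = -0.2394
  SO₂ term: 0.0053·90.6^0.26·exp(0.059·76-0.2394) = 1.193
  Cl⁻ term: 0.01025·292.7^0.27·exp(0.036·76+0.049·8.1) = 1.09
  sum: 1.193 + 1.09 → r_corr = 2.282 μm/a
Convert to mass loss: 2.282 μm/a × 8.96 g/cm³ = 20.45 g·m⁻²·a⁻¹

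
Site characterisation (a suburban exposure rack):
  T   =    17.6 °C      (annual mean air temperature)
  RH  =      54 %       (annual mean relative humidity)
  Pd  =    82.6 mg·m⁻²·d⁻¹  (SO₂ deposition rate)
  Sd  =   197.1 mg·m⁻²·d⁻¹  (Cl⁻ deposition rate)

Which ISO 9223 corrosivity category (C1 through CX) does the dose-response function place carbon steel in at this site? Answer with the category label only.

C4

carbon steel: temperature factor f = -0.054·(7.6) = -0.4104
  Pd branch = 1.77·Pd^0.52·e^(0.02·RH+f) = 34.32 μm/a
  Cl⁻ term: 0.102·197.1^0.62·exp(0.033·54+0.04·17.6) = 32.43
  r_corr = 34.32 + 32.43 = 66.76 μm/a
Category bounds: 50…80 μm/a bracket r_corr ⇒ C4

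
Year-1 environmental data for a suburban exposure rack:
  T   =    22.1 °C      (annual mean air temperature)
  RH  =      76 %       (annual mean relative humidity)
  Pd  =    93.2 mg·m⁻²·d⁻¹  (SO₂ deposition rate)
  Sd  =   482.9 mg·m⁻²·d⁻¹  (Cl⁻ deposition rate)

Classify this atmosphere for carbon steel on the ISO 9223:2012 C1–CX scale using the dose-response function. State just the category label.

carbon steel: f(T) = -0.054·(T−10) [T>10 °C] = -0.6534
  sulphur-dioxide contribution → 44.51 μm/a
  chloride contribution → 139.9 μm/a
  ⇒ r_corr(carbon steel) = 184.4 μm/a
Category bounds: 80…200 μm/a bracket r_corr ⇒ C5

C5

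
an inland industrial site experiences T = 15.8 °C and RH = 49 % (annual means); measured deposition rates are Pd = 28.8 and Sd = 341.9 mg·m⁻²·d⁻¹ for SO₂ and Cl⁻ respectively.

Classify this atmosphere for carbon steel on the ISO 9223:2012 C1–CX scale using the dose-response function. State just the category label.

C4

carbon steel: T>10 °C ⇒ hinge -0.054·(15.8−10) = -0.3132
  sulphur-dioxide contribution → 19.79 μm/a
  chloride contribution → 36 μm/a
  total first-year rate 55.79 μm/a
55.8 μm/a falls in (50, 80] for carbon steel → category C4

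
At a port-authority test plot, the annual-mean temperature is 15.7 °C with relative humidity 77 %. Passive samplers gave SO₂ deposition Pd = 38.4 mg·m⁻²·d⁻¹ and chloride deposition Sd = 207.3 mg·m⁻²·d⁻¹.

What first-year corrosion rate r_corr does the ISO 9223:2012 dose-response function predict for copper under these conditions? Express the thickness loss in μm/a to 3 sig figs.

r_corr = 2.31 μm/a

copper: temperature factor f = -0.080·(5.7) = -0.4560
  sulphur-dioxide contribution → 0.815 μm/a
  chloride contribution → 1.493 μm/a
  ⇒ r_corr(copper) = 2.308 μm/a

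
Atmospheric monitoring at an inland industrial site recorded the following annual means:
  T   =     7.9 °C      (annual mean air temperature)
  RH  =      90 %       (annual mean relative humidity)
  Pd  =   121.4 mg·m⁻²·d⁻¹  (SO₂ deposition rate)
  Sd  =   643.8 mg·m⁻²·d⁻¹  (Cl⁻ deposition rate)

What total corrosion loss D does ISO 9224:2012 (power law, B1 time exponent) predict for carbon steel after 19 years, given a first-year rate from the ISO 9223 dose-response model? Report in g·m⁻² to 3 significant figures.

carbon steel: temperature factor f = +0.150·(-2.1) = -0.3150
  Pd branch = 1.77·Pd^0.52·e^(0.02·RH+f) = 94.78 μm/a
  Cl⁻ term: 0.102·643.8^0.62·exp(0.033·90+0.04·7.9) = 150.4
  r_corr = 94.78 + 150.4 = 245.1 μm/a
ISO 9224: D(t) = r_corr · t^b with b = 0.523 (carbon steel, B1)
  D(19) = 245.1 × 19^0.523 = 245.1 × 4.664 = 1143 μm
  Mass loss = 1143 μm × 7.85 g/cm³ = 8975 g·m⁻²

D(19) = 8.98e+03 g·m⁻²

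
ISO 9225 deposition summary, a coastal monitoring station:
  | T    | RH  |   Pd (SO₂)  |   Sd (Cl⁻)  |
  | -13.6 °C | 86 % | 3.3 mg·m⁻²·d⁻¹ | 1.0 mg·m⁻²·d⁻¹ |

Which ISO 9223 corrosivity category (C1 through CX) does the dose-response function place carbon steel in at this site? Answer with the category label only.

carbon steel: T≤10 °C ⇒ hinge +0.150·(-13.6−10) = -3.5400
  SO₂ term: 1.77·3.3^0.52·exp(0.02·86-3.5400) = 0.5336
  Sd branch = 0.102·Sd^0.62·e^(0.033·RH+0.04·T) = 1.011 μm/a
  r_corr = 0.5336 + 1.011 = 1.545 μm/a
1.54 μm/a falls in (1.3, 25] for carbon steel → category C2

C2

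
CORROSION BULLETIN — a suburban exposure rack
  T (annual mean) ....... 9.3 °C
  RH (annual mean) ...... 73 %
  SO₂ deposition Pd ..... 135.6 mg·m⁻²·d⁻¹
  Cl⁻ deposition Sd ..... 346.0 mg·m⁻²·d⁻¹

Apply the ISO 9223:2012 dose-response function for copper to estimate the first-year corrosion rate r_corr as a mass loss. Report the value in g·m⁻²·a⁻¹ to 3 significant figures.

r_corr = 21.3 g·m⁻²·a⁻¹

copper: f(T) = +0.126·(T−10) [T≤10 °C] = -0.0882
  SO₂ term: 0.0053·135.6^0.26·exp(0.059·73-0.0882) = 1.291
  Sd branch = 0.01025·Sd^0.27·e^(0.036·RH+0.049·T) = 1.085 μm/a
  r_corr = 1.291 + 1.085 = 2.376 μm/a
Convert to mass loss: 2.376 μm/a × 8.96 g/cm³ = 21.29 g·m⁻²·a⁻¹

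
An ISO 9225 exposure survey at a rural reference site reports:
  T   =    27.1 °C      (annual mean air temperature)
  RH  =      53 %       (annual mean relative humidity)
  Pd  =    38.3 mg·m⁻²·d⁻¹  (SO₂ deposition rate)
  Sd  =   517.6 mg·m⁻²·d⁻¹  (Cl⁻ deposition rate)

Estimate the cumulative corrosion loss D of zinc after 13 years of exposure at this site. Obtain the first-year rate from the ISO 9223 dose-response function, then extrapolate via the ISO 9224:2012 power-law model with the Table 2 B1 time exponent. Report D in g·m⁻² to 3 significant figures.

D(13) = 554 g·m⁻²

zinc: f(T) = -0.071·(T−10) [T>10 °C] = -1.2141
  SO₂ term: 0.0129·38.3^0.44·exp(0.046·53-1.2141) = 0.2181
  Cl⁻ term: 0.0175·517.6^0.57·exp(0.008·53+0.085·27.1) = 9.431
  sum: 0.2181 + 9.431 → r_corr = 9.649 μm/a
Power-law: D(13) = r_corr · 13^0.813
  D(13) = 9.649 × 13^0.813 = 9.649 × 8.047 = 77.65 μm
  Mass loss = 77.65 μm × 7.14 g/cm³ = 554.4 g·m⁻²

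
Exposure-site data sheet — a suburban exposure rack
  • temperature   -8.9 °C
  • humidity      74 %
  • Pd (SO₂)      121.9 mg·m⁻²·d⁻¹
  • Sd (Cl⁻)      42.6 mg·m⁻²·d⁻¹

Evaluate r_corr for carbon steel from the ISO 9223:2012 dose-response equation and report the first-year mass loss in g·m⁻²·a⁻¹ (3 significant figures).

r_corr = 110 g·m⁻²·a⁻¹

carbon steel: f(T) = +0.150·(T−10) [T≤10 °C] = -2.8350
  sulphur-dioxide contribution → 5.549 μm/a
  chloride contribution → 8.41 μm/a
  total first-year rate 13.96 μm/a
Convert to mass loss: 13.96 μm/a × 7.85 g/cm³ = 109.6 g·m⁻²·a⁻¹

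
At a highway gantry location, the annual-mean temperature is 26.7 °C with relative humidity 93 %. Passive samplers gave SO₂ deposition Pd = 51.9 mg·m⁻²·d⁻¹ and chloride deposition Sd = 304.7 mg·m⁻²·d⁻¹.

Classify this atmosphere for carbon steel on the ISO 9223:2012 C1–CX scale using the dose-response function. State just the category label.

CX

carbon steel: temperature factor f = -0.054·(16.7) = -0.9018
  sulphur-dioxide contribution → 35.98 μm/a
  chloride contribution → 221.5 μm/a
  total first-year rate 257.4 μm/a
ISO 9223 Table 2 (carbon steel): 200 < 257 ≤ 700 μm/a ⇒ CX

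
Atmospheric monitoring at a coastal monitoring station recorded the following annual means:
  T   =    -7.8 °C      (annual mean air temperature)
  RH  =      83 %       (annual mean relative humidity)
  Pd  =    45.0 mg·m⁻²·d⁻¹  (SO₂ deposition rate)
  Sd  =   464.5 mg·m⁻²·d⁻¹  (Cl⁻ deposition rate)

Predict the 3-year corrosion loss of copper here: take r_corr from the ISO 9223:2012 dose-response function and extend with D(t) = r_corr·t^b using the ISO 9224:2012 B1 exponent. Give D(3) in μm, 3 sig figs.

copper: T≤10 °C ⇒ hinge +0.126·(-7.8−10) = -2.2428
  SO₂ term: 0.0053·45.0^0.26·exp(0.059·83-2.2428) = 0.2027
  Sd branch = 0.01025·Sd^0.27·e^(0.036·RH+0.049·T) = 0.7286 μm/a
  r_corr = 0.2027 + 0.7286 = 0.9313 μm/a
ISO 9224: D(t) = r_corr · t^b with b = 0.667 (copper, B1)
  D(3) = 0.9313 × 3^0.667 = 0.9313 × 2.081 = 1.938 μm

D(3) = 1.94 μm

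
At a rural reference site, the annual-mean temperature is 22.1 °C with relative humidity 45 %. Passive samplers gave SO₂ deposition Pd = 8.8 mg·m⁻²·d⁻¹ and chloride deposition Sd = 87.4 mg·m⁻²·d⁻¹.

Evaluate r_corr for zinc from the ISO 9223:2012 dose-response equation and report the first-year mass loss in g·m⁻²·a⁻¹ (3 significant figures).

zinc: T>10 °C ⇒ hinge -0.071·(22.1−10) = -0.8591
  Pd branch = 0.0129·Pd^0.44·e^(0.046·RH+f) = 0.1127 μm/a
  Cl⁻ term: 0.0175·87.4^0.57·exp(0.008·45+0.085·22.1) = 2.098
  r_corr = 0.1127 + 2.098 = 2.211 μm/a
Convert to mass loss: 2.211 μm/a × 7.14 g/cm³ = 15.79 g·m⁻²·a⁻¹

r_corr = 15.8 g·m⁻²·a⁻¹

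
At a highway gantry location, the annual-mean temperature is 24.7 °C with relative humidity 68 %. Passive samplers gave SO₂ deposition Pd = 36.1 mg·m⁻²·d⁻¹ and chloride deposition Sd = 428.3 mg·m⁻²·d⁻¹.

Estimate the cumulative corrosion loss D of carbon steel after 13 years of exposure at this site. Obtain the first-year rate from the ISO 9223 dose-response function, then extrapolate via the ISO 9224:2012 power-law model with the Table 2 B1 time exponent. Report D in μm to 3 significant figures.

carbon steel: f(T) = -0.054·(T−10) [T>10 °C] = -0.7938
  SO₂ term: 1.77·36.1^0.52·exp(0.02·68-0.7938) = 20.13
  Sd branch = 0.102·Sd^0.62·e^(0.033·RH+0.04·T) = 110.6 μm/a
  sum: 20.13 + 110.6 → r_corr = 130.8 μm/a
Power-law: D(13) = r_corr · 13^0.523
  D(13) = 130.8 × 13^0.523 = 130.8 × 3.825 = 500.1 μm

D(13) = 500 μm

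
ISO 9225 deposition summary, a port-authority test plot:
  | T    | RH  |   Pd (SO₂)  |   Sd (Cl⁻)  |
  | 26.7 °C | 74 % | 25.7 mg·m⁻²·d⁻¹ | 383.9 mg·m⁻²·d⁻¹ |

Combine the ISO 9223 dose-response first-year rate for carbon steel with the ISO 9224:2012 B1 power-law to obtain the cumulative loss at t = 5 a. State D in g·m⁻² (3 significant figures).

carbon steel: f(T) = -0.054·(T−10) [T>10 °C] = -0.9018
  sulphur-dioxide contribution → 17.07 μm/a
  chloride contribution → 136.5 μm/a
  total first-year rate 153.6 μm/a
Long-term exponent b (ISO 9224 Table 2, B1) = 0.523
  D(5) = 153.6 × 5^0.523 = 153.6 × 2.32 = 356.4 μm
  Mass loss = 356.4 μm × 7.85 g/cm³ = 2798 g·m⁻²

D(5) = 2.80e+03 g·m⁻²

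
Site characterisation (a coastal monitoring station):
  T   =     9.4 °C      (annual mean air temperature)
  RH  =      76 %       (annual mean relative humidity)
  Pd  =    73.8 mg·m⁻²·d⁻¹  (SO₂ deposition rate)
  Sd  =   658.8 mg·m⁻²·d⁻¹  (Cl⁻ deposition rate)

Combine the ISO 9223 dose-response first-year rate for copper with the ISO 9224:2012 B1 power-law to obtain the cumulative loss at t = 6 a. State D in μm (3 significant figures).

D(6) = 9.18 μm

copper: T≤10 °C ⇒ hinge +0.126·(9.4−10) = -0.0756
  SO₂ term: 0.0053·73.8^0.26·exp(0.059·76-0.0756) = 1.332
  Cl⁻ term: 0.01025·658.8^0.27·exp(0.036·76+0.049·9.4) = 1.446
  sum: 1.332 + 1.446 → r_corr = 2.778 μm/a
Long-term exponent b (ISO 9224 Table 2, B1) = 0.667
  D(6) = 2.778 × 6^0.667 = 2.778 × 3.304 = 9.177 μm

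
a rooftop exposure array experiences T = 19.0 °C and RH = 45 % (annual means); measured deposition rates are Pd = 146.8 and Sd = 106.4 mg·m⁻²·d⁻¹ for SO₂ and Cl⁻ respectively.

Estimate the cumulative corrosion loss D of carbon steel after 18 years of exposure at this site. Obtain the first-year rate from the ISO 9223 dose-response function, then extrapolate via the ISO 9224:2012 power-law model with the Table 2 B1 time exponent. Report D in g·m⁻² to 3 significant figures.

D(18) = 1.89e+03 g·m⁻²

carbon steel: f(T) = -0.054·(T−10) [T>10 °C] = -0.4860
  sulphur-dioxide contribution → 35.85 μm/a
  chloride contribution → 17.39 μm/a
  total first-year rate 53.24 μm/a
Long-term exponent b (ISO 9224 Table 2, B1) = 0.523
  D(18) = 53.24 × 18^0.523 = 53.24 × 4.534 = 241.4 μm
  Mass loss = 241.4 μm × 7.85 g/cm³ = 1895 g·m⁻²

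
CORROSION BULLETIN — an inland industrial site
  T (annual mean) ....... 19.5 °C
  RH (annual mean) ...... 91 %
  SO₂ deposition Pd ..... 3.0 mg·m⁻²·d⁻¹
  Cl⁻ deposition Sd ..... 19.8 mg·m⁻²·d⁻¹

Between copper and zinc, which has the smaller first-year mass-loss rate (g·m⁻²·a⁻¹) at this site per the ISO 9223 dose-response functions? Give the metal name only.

copper: T>10 °C ⇒ hinge -0.080·(19.5−10) = -0.7600
  Pd branch = 0.0053·Pd^0.26·e^(0.059·RH+f) = 0.7079 μm/a
  Sd branch = 0.01025·Sd^0.27·e^(0.036·RH+0.049·T) = 1.58 μm/a
  sum: 0.7079 + 1.58 → r_corr = 2.288 μm/a
  mass loss = 2.288 μm/a × 8.96 g/cm³ = 20.5 g·m⁻²·a⁻¹
zinc: f(T) = -0.071·(T−10) [T>10 °C] = -0.6745
  SO₂ term: 0.0129·3.0^0.44·exp(0.046·91-0.6745) = 0.7007
  Sd branch = 0.0175·Sd^0.57·e^(0.008·RH+0.085·T) = 1.043 μm/a
  sum: 0.7007 + 1.043 → r_corr = 1.743 μm/a
  mass loss = 1.743 μm/a × 7.14 g/cm³ = 12.45 g·m⁻²·a⁻¹
Ordering by g·m⁻²·a⁻¹: copper (20.5) > zinc (12.4)

zinc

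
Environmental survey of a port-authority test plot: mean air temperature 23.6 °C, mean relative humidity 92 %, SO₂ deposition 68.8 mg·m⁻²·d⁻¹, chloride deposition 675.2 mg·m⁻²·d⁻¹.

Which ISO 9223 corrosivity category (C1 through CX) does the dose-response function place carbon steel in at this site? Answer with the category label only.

CX

carbon steel: f(T) = -0.054·(T−10) [T>10 °C] = -0.7344
  SO₂ term: 1.77·68.8^0.52·exp(0.02·92-0.7344) = 48.27
  Cl⁻ term: 0.102·675.2^0.62·exp(0.033·92+0.04·23.6) = 310
  r_corr = 48.27 + 310 = 358.3 μm/a
ISO 9223 Table 2 (carbon steel): 200 < 358 ≤ 700 μm/a ⇒ CX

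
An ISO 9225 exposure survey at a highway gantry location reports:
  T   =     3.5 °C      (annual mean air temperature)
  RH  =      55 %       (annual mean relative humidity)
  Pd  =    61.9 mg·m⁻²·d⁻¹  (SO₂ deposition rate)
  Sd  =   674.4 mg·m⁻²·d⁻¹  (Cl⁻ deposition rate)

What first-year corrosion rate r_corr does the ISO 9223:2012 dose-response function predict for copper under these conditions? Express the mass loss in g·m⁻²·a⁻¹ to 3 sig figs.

r_corr = 6.15 g·m⁻²·a⁻¹

copper: T≤10 °C ⇒ hinge +0.126·(3.5−10) = -0.8190
  Pd branch = 0.0053·Pd^0.26·e^(0.059·RH+f) = 0.1753 μm/a
  Cl⁻ term: 0.01025·674.4^0.27·exp(0.036·55+0.049·3.5) = 0.5116
  r_corr = 0.1753 + 0.5116 = 0.6869 μm/a
Convert to mass loss: 0.6869 μm/a × 8.96 g/cm³ = 6.154 g·m⁻²·a⁻¹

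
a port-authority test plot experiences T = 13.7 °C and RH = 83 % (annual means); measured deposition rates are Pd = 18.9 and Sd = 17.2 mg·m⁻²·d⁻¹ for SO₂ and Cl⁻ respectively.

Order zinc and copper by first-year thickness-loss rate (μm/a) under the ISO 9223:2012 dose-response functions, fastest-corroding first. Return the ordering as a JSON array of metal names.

["zinc", "copper"]

zinc: temperature factor f = -0.071·(3.7) = -0.2627
  SO₂ term: 0.0129·18.9^0.44·exp(0.046·83-0.2627) = 1.645
  Sd branch = 0.0175·Sd^0.57·e^(0.008·RH+0.085·T) = 0.5513 μm/a
  sum: 1.645 + 0.5513 → r_corr = 2.197 μm/a
copper: temperature factor f = -0.080·(3.7) = -0.2960
  Pd branch = 0.0053·Pd^0.26·e^(0.059·RH+f) = 1.133 μm/a
  Sd branch = 0.01025·Sd^0.27·e^(0.036·RH+0.049·T) = 0.8581 μm/a
  r_corr = 1.133 + 0.8581 = 1.991 μm/a
Ordering by μm/a: zinc (2.2) > copper (1.99)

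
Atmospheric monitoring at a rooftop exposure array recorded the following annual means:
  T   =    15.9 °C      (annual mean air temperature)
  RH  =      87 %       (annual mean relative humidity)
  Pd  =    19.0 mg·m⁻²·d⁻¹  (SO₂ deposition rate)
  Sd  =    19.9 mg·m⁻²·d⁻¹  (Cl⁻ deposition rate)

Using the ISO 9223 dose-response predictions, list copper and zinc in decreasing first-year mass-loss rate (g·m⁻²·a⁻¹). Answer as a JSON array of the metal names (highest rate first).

copper: temperature factor f = -0.080·(5.9) = -0.4720
  Pd branch = 0.0053·Pd^0.26·e^(0.059·RH+f) = 1.205 μm/a
  Sd branch = 0.01025·Sd^0.27·e^(0.036·RH+0.049·T) = 1.148 μm/a
  r_corr = 1.205 + 1.148 = 2.353 μm/a
  mass loss = 2.353 μm/a × 8.96 g/cm³ = 21.08 g·m⁻²·a⁻¹
zinc: temperature factor f = -0.071·(5.9) = -0.4189
  Pd branch = 0.0129·Pd^0.44·e^(0.046·RH+f) = 1.696 μm/a
  Sd branch = 0.0175·Sd^0.57·e^(0.008·RH+0.085·T) = 0.7458 μm/a
  sum: 1.696 + 0.7458 → r_corr = 2.442 μm/a
  mass loss = 2.442 μm/a × 7.14 g/cm³ = 17.43 g·m⁻²·a⁻¹
Ordering by g·m⁻²·a⁻¹: copper (21.1) > zinc (17.4)

["copper", "zinc"]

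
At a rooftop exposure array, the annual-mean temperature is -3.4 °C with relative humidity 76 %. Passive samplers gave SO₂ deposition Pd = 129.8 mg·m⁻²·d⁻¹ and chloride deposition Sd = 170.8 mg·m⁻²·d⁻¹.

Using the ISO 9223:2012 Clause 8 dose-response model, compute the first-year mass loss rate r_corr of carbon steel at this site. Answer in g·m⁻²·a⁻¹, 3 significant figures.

r_corr = 315 g·m⁻²·a⁻¹

carbon steel: temperature factor f = +0.150·(-13.4) = -2.0100
  sulphur-dioxide contribution → 13.62 μm/a
  chloride contribution → 26.48 μm/a
  total first-year rate 40.09 μm/a
Convert to mass loss: 40.09 μm/a × 7.85 g/cm³ = 314.7 g·m⁻²·a⁻¹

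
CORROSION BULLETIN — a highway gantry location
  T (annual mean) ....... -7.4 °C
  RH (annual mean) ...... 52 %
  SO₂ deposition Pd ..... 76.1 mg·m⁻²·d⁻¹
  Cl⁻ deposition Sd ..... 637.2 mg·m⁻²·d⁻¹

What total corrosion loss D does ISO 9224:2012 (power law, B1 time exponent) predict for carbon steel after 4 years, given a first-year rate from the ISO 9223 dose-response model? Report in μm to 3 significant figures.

D(4) = 55.0 μm

carbon steel: T≤10 °C ⇒ hinge +0.150·(-7.4−10) = -2.6100
  Pd branch = 1.77·Pd^0.52·e^(0.02·RH+f) = 3.503 μm/a
  Sd branch = 0.102·Sd^0.62·e^(0.033·RH+0.04·T) = 23.12 μm/a
  sum: 3.503 + 23.12 → r_corr = 26.62 μm/a
Power-law: D(4) = r_corr · 4^0.523
  D(4) = 26.62 × 4^0.523 = 26.62 × 2.065 = 54.97 μm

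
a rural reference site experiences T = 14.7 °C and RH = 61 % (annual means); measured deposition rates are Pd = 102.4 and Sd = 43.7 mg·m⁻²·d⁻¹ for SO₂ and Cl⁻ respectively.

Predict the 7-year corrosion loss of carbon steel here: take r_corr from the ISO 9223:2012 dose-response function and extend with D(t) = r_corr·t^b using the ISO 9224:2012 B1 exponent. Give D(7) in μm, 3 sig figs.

D(7) = 182 μm

carbon steel: temperature factor f = -0.054·(4.7) = -0.2538
  sulphur-dioxide contribution → 51.64 μm/a
  chloride contribution → 14.3 μm/a
  ⇒ r_corr(carbon steel) = 65.93 μm/a
Power-law: D(7) = r_corr · 7^0.523
  D(7) = 65.93 × 7^0.523 = 65.93 × 2.767 = 182.4 μm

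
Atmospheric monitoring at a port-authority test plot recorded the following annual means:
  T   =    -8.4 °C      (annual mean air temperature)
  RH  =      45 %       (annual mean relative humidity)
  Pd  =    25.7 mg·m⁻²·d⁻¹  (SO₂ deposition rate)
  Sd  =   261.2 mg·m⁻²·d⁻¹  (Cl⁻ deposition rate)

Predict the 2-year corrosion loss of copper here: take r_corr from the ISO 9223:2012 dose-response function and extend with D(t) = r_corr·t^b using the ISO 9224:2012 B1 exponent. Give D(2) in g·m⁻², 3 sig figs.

copper: f(T) = +0.126·(T−10) [T≤10 °C] = -2.3184
  Pd branch = 0.0053·Pd^0.26·e^(0.059·RH+f) = 0.01726 μm/a
  Cl⁻ term: 0.01025·261.2^0.27·exp(0.036·45+0.049·-8.4) = 0.1542
  sum: 0.01726 + 0.1542 → r_corr = 0.1715 μm/a
Long-term exponent b (ISO 9224 Table 2, B1) = 0.667
  D(2) = 0.1715 × 2^0.667 = 0.1715 × 1.588 = 0.2723 μm
  Mass loss = 0.2723 μm × 8.96 g/cm³ = 2.439 g·m⁻²

D(2) = 2.44 g·m⁻²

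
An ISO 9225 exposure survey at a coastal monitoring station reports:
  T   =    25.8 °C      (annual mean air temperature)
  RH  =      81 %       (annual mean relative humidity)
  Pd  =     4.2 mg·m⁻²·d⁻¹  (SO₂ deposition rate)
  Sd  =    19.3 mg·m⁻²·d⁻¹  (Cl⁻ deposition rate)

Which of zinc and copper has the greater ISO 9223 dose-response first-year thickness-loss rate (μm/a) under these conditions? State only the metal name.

zinc: temperature factor f = -0.071·(15.8) = -1.1218
  sulphur-dioxide contribution → 0.328 μm/a
  chloride contribution → 1.62 μm/a
  total first-year rate 1.948 μm/a
copper: f(T) = -0.080·(T−10) [T>10 °C] = -1.2640
  sulphur-dioxide contribution → 0.2587 μm/a
  chloride contribution → 1.49 μm/a
  ⇒ r_corr(copper) = 1.749 μm/a
Ordering by μm/a: zinc (1.95) > copper (1.75)

zinc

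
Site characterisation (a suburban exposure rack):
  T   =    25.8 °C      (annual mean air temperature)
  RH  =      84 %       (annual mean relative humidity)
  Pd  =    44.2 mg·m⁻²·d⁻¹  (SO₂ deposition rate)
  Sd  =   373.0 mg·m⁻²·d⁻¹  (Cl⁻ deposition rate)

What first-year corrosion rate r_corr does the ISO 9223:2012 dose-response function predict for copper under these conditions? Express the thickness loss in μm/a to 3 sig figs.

copper: T>10 °C ⇒ hinge -0.080·(25.8−10) = -1.2640
  SO₂ term: 0.0053·44.2^0.26·exp(0.059·84-1.2640) = 0.5695
  Sd branch = 0.01025·Sd^0.27·e^(0.036·RH+0.049·T) = 3.693 μm/a
  r_corr = 0.5695 + 3.693 = 4.263 μm/a

r_corr = 4.26 μm/a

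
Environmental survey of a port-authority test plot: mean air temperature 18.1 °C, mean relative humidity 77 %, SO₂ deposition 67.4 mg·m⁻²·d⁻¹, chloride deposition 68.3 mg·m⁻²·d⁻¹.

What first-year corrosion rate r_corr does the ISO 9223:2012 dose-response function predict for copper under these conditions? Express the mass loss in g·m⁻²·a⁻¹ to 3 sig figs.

r_corr = 18.1 g·m⁻²·a⁻¹

copper: f(T) = -0.080·(T−10) [T>10 °C] = -0.6480
  SO₂ term: 0.0053·67.4^0.26·exp(0.059·77-0.6480) = 0.7786
  Sd branch = 0.01025·Sd^0.27·e^(0.036·RH+0.049·T) = 1.245 μm/a
  r_corr = 0.7786 + 1.245 = 2.023 μm/a
Convert to mass loss: 2.023 μm/a × 8.96 g/cm³ = 18.13 g·m⁻²·a⁻¹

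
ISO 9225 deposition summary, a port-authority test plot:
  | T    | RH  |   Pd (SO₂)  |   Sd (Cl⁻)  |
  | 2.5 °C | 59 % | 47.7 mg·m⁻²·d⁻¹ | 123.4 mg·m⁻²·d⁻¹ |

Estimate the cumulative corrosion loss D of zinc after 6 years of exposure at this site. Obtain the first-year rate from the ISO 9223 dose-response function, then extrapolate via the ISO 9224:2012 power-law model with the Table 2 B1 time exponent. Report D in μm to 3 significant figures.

zinc: T≤10 °C ⇒ hinge +0.038·(2.5−10) = -0.2850
  sulphur-dioxide contribution → 0.8018 μm/a
  chloride contribution → 0.54 μm/a
  total first-year rate 1.342 μm/a
Long-term exponent b (ISO 9224 Table 2, B1) = 0.813
  D(6) = 1.342 × 6^0.813 = 1.342 × 4.292 = 5.758 μm

D(6) = 5.76 μm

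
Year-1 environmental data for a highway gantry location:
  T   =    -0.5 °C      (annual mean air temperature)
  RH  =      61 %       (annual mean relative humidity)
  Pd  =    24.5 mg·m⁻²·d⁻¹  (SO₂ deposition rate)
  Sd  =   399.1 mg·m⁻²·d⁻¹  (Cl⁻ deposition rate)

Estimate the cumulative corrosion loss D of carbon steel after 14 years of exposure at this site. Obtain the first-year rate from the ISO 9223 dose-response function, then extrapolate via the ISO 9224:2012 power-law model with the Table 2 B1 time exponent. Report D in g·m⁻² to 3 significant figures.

D(14) = 1.16e+03 g·m⁻²

carbon steel: f(T) = +0.150·(T−10) [T≤10 °C] = -1.5750
  Pd branch = 1.77·Pd^0.52·e^(0.02·RH+f) = 6.549 μm/a
  Cl⁻ term: 0.102·399.1^0.62·exp(0.033·61+0.04·-0.5) = 30.68
  r_corr = 6.549 + 30.68 = 37.23 μm/a
Long-term exponent b (ISO 9224 Table 2, B1) = 0.523
  D(14) = 37.23 × 14^0.523 = 37.23 × 3.976 = 148 μm
  Mass loss = 148 μm × 7.85 g/cm³ = 1162 g·m⁻²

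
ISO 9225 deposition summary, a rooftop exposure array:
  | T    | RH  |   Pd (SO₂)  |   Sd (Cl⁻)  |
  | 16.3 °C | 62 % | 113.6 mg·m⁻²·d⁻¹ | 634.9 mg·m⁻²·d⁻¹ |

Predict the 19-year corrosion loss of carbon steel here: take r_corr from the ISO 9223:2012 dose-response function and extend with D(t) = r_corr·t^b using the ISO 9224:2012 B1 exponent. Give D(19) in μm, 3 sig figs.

carbon steel: f(T) = -0.054·(T−10) [T>10 °C] = -0.3402
  SO₂ term: 1.77·113.6^0.52·exp(0.02·62-0.3402) = 51
  Sd branch = 0.102·Sd^0.62·e^(0.033·RH+0.04·T) = 82.79 μm/a
  r_corr = 51 + 82.79 = 133.8 μm/a
Long-term exponent b (ISO 9224 Table 2, B1) = 0.523
  D(19) = 133.8 × 19^0.523 = 133.8 × 4.664 = 624.1 μm

D(19) = 624 μm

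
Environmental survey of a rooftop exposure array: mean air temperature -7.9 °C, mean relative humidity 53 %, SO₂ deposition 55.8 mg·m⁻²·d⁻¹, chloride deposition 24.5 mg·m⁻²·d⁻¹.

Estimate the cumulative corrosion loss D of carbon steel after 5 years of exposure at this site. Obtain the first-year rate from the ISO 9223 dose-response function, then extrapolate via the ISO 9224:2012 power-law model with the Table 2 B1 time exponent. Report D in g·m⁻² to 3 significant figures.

carbon steel: temperature factor f = +0.150·(-17.9) = -2.6850
  SO₂ term: 1.77·55.8^0.52·exp(0.02·53-2.6850) = 2.822
  Cl⁻ term: 0.102·24.5^0.62·exp(0.033·53+0.04·-7.9) = 3.106
  sum: 2.822 + 3.106 → r_corr = 5.928 μm/a
Long-term exponent b (ISO 9224 Table 2, B1) = 0.523
  D(5) = 5.928 × 5^0.523 = 5.928 × 2.32 = 13.75 μm
  Mass loss = 13.75 μm × 7.85 g/cm³ = 108 g·m⁻²

D(5) = 108 g·m⁻²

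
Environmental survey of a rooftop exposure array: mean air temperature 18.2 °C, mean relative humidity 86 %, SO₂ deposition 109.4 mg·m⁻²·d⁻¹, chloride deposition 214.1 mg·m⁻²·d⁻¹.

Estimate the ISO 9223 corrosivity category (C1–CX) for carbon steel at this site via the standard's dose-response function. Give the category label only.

C5

carbon steel: temperature factor f = -0.054·(8.2) = -0.4428
  sulphur-dioxide contribution → 72.94 μm/a
  chloride contribution → 100.5 μm/a
  total first-year rate 173.5 μm/a
Category bounds: 80…200 μm/a bracket r_corr ⇒ C5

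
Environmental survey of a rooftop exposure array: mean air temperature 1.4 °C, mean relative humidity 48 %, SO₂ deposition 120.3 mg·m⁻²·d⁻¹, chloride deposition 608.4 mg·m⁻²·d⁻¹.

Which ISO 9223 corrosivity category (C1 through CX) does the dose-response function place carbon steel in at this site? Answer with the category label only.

C3

carbon steel: temperature factor f = +0.150·(-8.6) = -1.2900
  Pd branch = 1.77·Pd^0.52·e^(0.02·RH+f) = 15.36 μm/a
  Cl⁻ term: 0.102·608.4^0.62·exp(0.033·48+0.04·1.4) = 27.99
  sum: 15.36 + 27.99 → r_corr = 43.35 μm/a
ISO 9223 Table 2 (carbon steel): 25 < 43.4 ≤ 50 μm/a ⇒ C3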